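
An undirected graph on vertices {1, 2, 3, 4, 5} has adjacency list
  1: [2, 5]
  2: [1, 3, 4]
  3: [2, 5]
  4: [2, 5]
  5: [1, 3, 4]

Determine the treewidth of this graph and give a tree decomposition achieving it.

Treewidth 2.
Bags: B1 = {1, 2, 5}  B2 = {2, 3, 5}  B3 = {2, 4, 5}
Tree: B1–B2, B2–B3

Every bag has size at most 3, so the width is 3 − 1 = 2 and tw(G) ≤ 2. The edges 2–1–5–3–2 form a cycle, so G is not a tree and its treewidth is at least 2. Combining the bounds, tw(G) = 2.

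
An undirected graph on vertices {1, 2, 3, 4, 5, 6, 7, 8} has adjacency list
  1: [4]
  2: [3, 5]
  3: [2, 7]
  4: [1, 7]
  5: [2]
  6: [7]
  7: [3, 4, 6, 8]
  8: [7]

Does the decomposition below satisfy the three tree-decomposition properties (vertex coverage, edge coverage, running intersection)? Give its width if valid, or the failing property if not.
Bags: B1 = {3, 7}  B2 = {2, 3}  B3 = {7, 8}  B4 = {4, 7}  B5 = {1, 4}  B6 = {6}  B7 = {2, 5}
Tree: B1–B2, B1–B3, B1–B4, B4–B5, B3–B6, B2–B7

A tree decomposition must satisfy three properties: every vertex lies in some bag; for every edge, both endpoints lie together in some bag; and for every vertex, the bags containing it form a connected subtree. Here edge (7,6) lies in no bag, so the decomposition is invalid.

No — edge (7,6) lies in no bag.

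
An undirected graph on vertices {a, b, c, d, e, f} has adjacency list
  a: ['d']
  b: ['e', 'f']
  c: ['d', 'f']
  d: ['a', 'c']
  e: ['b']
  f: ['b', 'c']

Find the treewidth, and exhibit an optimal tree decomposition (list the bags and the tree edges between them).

Treewidth 1.
One optimal decomposition is:
Bags: B1 = {b, e}  B2 = {b, f}  B3 = {c, f}  B4 = {c, d}  B5 = {a, d}
Tree: B1–B2, B2–B3, B3–B4, B4–B5

The largest bag has 2 vertices, giving width 1; this decomposition certifies tw(G) ≤ 1. Since G has at least one edge (e.g. e–b), it is not an edgeless graph, so tw(G) ≥ 1. Therefore the treewidth is 1.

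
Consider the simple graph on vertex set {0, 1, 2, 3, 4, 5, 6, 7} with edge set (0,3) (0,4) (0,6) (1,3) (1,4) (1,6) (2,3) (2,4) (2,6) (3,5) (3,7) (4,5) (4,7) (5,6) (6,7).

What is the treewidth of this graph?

A width-3 tree decomposition is:
Bags: B1 = {3, 4, 5, 6}  B2 = {1, 3, 4, 6}  B3 = {2, 3, 4, 6}  B4 = {3, 4, 6, 7}  B5 = {0, 3, 4, 6}
Tree: B1–B2, B2–B3, B3–B4, B4–B5
Every bag has size at most 4, so the width is 4 − 1 = 3 and tw(G) ≤ 3. For the lower bound: the 4 vertex sets {4,5}, {1,3}, {6}, {2} are disjoint, each induces a connected subgraph, and every pair is joined by at least one edge of G. Contracting each set to a single vertex therefore yields K_{4} as a minor, and since treewidth is minor-monotone, tw(G) ≥ tw(K_{4}) = 3. Combining the bounds, tw(G) = 3.

3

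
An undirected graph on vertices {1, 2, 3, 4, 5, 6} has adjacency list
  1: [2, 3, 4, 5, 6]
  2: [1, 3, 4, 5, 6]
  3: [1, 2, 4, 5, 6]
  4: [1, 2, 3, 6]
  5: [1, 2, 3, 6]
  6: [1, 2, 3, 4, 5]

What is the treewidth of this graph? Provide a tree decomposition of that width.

Each bag holds 5 vertices, so the decomposition has width 4, which upper-bounds the treewidth. On the other hand G contains the 5-clique {1, 2, 3, 4, 6}. A clique must lie in a single bag of any decomposition, so no decomposition can have width below 4. Hence tw(G) = 4 exactly.

Treewidth 4.
Bags: B1 = {1, 2, 3, 5, 6}  B2 = {1, 2, 3, 4, 6}
Tree: B1–B2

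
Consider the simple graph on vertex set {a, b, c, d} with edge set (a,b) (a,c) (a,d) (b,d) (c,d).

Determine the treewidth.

A width-2 tree decomposition is:
Bags: B1 = {a, b, d}  B2 = {a, c, d}
Tree: B1–B2
Every bag has size at most 3, so the width is 3 − 1 = 2 and tw(G) ≤ 2. On the other hand G contains the 3-clique {a, c, d}. A clique must lie in a single bag of any decomposition, so no decomposition can have width below 2. Combining the bounds, tw(G) = 2.

2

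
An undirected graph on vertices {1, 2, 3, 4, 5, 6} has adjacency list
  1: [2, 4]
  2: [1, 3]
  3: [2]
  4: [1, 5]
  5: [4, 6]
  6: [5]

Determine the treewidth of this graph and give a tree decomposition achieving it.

The largest bag has 2 vertices, giving width 1; this decomposition certifies tw(G) ≤ 1. Since G has at least one edge (e.g. 3–2), it is not an edgeless graph, so tw(G) ≥ 1. Hence tw(G) = 1 exactly.

Treewidth 1.
One such decomposition:
Bags: B1 = {2, 3}  B2 = {1, 2}  B3 = {1, 4}  B4 = {4, 5}  B5 = {5, 6}
Tree: B1–B2, B2–B3, B3–B4, B4–B5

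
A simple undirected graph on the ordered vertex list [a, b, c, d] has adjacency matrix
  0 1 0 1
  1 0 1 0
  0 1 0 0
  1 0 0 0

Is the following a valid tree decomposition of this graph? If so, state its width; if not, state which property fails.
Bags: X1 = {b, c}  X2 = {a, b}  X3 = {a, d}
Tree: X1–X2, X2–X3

Yes; width 1.

Vertex coverage: the bags together contain {a, b, c, d}, the full vertex set. Edge coverage: each edge of G has both endpoints in at least one bag. Running intersection: for every vertex, the bags containing it form a connected subtree. All three properties hold, so this is a valid tree decomposition of width max|bag| − 1 = 1, and hence tw(G) ≤ 1.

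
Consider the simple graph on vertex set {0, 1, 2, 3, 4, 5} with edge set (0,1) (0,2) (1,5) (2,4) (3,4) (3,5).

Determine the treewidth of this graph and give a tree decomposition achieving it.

Treewidth 2.
One such decomposition:
Bags: B1 = {0, 2, 4}  B2 = {0, 3, 4}  B3 = {0, 3, 5}  B4 = {0, 1, 5}
Tree: B1–B2, B2–B3, B3–B4

The largest bag has 3 vertices, giving width 2; this decomposition certifies tw(G) ≤ 2. For the lower bound, G contains the cycle 0–2–4–3–5–1–0, so G is not a forest; only forests have treewidth ≤ 1, hence tw(G) ≥ 2. Combining the bounds, tw(G) = 2.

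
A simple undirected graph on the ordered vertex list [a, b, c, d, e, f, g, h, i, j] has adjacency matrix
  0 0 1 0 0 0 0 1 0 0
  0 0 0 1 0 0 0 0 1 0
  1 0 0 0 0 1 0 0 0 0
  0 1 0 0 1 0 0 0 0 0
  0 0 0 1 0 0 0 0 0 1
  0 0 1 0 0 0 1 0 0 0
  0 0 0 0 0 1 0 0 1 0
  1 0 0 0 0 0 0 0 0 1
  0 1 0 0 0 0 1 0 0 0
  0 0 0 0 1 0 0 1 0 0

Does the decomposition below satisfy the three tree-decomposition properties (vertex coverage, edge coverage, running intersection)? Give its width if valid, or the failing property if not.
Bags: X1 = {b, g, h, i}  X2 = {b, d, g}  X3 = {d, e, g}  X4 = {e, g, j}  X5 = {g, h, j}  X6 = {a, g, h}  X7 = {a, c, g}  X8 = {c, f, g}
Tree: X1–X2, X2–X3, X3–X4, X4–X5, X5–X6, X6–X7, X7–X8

A tree decomposition must satisfy three properties: every vertex lies in some bag; for every edge, both endpoints lie together in some bag; and for every vertex, the bags containing it form a connected subtree. Here bags containing vertex h are not connected in the tree, so the decomposition is invalid.

No — bags containing vertex h are not connected in the tree.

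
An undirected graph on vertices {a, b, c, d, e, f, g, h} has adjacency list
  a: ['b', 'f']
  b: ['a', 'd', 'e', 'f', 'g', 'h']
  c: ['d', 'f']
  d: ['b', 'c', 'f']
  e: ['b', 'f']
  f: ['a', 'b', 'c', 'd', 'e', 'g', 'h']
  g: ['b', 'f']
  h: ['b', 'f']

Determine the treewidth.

2

A width-2 tree decomposition is:
Bags: B1 = {b, d, f}  B2 = {b, f, g}  B3 = {a, b, f}  B4 = {c, d, f}  B5 = {b, e, f}  B6 = {b, f, h}
Tree: B1–B2, B2–B3, B1–B4, B2–B5, B1–B6
Each bag holds 3 vertices, so the decomposition has width 2, which upper-bounds the treewidth. On the other hand G contains the 3-clique {c, d, f}. A clique must lie in a single bag of any decomposition, so no decomposition can have width below 2. Hence tw(G) = 2 exactly.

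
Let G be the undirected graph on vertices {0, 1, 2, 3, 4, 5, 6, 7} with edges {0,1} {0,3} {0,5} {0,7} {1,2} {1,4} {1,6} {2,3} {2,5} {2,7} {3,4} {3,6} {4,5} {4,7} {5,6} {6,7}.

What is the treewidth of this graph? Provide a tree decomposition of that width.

Treewidth 4.
One such decomposition:
Bags: B1 = {1, 2, 3, 5, 7}  B2 = {0, 1, 3, 5, 7}  B3 = {1, 3, 4, 5, 7}  B4 = {1, 3, 5, 6, 7}
Tree: B1–B2, B2–B3, B3–B4

Every bag has size at most 5, so the width is 5 − 1 = 4 and tw(G) ≤ 4. For the lower bound: the 5 vertex sets {2,3}, {0,1}, {4,5}, {7}, {6} are disjoint, each induces a connected subgraph, and every pair is joined by at least one edge of G. Contracting each set to a single vertex therefore yields K_{5} as a minor, and since treewidth is minor-monotone, tw(G) ≥ tw(K_{5}) = 4. Combining the bounds, tw(G) = 4.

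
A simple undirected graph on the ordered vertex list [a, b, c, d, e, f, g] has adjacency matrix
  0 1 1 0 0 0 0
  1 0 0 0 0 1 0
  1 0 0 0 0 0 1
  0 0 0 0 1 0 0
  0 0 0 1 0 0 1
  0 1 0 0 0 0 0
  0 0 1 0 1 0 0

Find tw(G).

A width-1 tree decomposition is:
Bags: B1 = {b, f}  B2 = {a, b}  B3 = {a, c}  B4 = {c, g}  B5 = {e, g}  B6 = {d, e}
Tree: B1–B2, B2–B3, B3–B4, B4–B5, B5–B6
Every bag has size at most 2, so the width is 2 − 1 = 1 and tw(G) ≤ 1. Any graph with an edge has treewidth ≥ 1, and G has the edge f–b. The upper and lower bounds meet at 1, so that is the treewidth.

1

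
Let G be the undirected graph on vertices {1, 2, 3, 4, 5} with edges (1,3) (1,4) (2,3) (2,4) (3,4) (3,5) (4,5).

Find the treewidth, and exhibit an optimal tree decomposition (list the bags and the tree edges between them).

Treewidth 2.
One such decomposition:
Bags: B1 = {1, 3, 4}  B2 = {2, 3, 4}  B3 = {3, 4, 5}
Tree: B1–B2, B2–B3

Each bag holds 3 vertices, so the decomposition has width 2, which upper-bounds the treewidth. Conversely, {1, 3, 4} is a clique of size 3, and the vertices of any clique must share a bag in every tree decomposition; so some bag has ≥ 3 vertices and tw(G) ≥ 2. Hence tw(G) = 2 exactly.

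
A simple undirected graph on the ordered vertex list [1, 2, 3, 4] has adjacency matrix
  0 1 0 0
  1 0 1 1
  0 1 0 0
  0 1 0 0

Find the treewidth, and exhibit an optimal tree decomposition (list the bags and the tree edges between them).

Treewidth 1.
One such decomposition:
Bags: B1 = {2, 4}  B2 = {2, 3}  B3 = {1, 2}
Tree: B1–B2, B2–B3

Each bag holds 2 vertices, so the decomposition has width 1, which upper-bounds the treewidth. G has an edge, so its treewidth is at least 1. Therefore the treewidth is 1.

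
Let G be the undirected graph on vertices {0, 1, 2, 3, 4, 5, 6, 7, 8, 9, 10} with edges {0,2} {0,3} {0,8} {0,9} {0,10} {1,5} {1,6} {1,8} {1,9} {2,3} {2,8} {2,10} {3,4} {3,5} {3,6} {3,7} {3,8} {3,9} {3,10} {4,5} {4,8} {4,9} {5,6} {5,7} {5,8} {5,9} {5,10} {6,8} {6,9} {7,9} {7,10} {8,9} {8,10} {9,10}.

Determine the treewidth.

4

A width-4 tree decomposition is:
Bags: B1 = {3, 5, 8, 9, 10}  B2 = {3, 5, 6, 8, 9}  B3 = {3, 5, 7, 9, 10}  B4 = {0, 3, 8, 9, 10}  B5 = {0, 2, 3, 8, 10}  B6 = {1, 5, 6, 8, 9}  B7 = {3, 4, 5, 8, 9}
Tree: B1–B2, B1–B3, B1–B4, B4–B5, B2–B6, B1–B7
Each bag holds 5 vertices, so the decomposition has width 4, which upper-bounds the treewidth. Conversely, {1, 5, 6, 8, 9} is a clique of size 5, and the vertices of any clique must share a bag in every tree decomposition; so some bag has ≥ 5 vertices and tw(G) ≥ 4. Hence tw(G) = 4 exactly.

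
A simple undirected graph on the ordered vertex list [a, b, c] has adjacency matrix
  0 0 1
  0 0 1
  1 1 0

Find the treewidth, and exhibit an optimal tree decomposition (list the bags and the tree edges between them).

Treewidth 1.
One such decomposition:
Bags: B1 = {b, c}  B2 = {a, c}
Tree: B1–B2

Every bag has size at most 2, so the width is 2 − 1 = 1 and tw(G) ≤ 1. Any graph with an edge has treewidth ≥ 1, and G has the edge b–c. Hence tw(G) = 1 exactly.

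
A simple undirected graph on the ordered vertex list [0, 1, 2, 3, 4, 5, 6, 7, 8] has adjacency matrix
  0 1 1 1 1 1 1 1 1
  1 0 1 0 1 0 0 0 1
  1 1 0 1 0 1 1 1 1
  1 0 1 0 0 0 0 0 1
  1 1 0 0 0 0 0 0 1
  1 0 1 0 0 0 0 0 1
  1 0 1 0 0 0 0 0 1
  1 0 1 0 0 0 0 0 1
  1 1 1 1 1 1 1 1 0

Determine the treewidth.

3

A width-3 tree decomposition is:
Bags: B1 = {0, 2, 5, 8}  B2 = {0, 1, 2, 8}  B3 = {0, 2, 3, 8}  B4 = {0, 2, 7, 8}  B5 = {0, 2, 6, 8}  B6 = {0, 1, 4, 8}
Tree: B1–B2, B2–B3, B2–B4, B2–B5, B2–B6
The largest bag has 4 vertices, giving width 3; this decomposition certifies tw(G) ≤ 3. Conversely, {0, 1, 2, 8} is a clique of size 4, and the vertices of any clique must share a bag in every tree decomposition; so some bag has ≥ 4 vertices and tw(G) ≥ 3. The upper and lower bounds meet at 3, so that is the treewidth.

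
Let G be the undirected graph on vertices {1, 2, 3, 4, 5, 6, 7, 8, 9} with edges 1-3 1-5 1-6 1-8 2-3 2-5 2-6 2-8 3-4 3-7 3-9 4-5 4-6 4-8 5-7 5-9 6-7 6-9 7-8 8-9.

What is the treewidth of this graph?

4

A width-4 tree decomposition is:
Bags: B1 = {1, 3, 5, 6, 8}  B2 = {3, 4, 5, 6, 8}  B3 = {3, 5, 6, 7, 8}  B4 = {3, 5, 6, 8, 9}  B5 = {2, 3, 5, 6, 8}
Tree: B1–B2, B2–B3, B3–B4, B4–B5
The largest bag has 5 vertices, giving width 4; this decomposition certifies tw(G) ≤ 4. For the lower bound: the 5 vertex sets {1,8}, {4,5}, {3,7}, {6}, {9} are disjoint, each induces a connected subgraph, and every pair is joined by at least one edge of G. Contracting each set to a single vertex therefore yields K_{5} as a minor, and since treewidth is minor-monotone, tw(G) ≥ tw(K_{5}) = 4. The upper and lower bounds meet at 4, so that is the treewidth.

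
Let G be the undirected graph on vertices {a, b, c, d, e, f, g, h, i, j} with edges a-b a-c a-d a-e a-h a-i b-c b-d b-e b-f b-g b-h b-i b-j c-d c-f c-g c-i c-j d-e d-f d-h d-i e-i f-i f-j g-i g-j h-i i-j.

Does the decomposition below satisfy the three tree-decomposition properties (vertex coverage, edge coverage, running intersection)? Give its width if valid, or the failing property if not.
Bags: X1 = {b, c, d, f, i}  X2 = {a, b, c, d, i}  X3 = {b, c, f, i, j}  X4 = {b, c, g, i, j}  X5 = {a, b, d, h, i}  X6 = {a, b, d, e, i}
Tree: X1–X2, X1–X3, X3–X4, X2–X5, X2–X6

Yes; width 4.

Every vertex of G appears in some bag (union = {a, b, c, d, e, f, g, h, i, j}); every edge is covered by a bag; and for each vertex v the set of bags containing v is connected in the bag tree. The decomposition is therefore valid. The largest bag has 5 vertices, so the width is 4.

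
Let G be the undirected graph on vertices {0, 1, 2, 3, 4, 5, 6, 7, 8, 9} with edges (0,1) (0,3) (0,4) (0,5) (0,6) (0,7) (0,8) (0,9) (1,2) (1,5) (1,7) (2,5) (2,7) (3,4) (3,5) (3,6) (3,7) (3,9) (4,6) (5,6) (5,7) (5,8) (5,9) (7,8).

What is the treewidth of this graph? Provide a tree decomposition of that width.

Treewidth 3.
Bags: B1 = {0, 3, 5, 6}  B2 = {0, 3, 4, 6}  B3 = {0, 3, 5, 7}  B4 = {0, 5, 7, 8}  B5 = {0, 1, 5, 7}  B6 = {1, 2, 5, 7}  B7 = {0, 3, 5, 9}
Tree: B1–B2, B1–B3, B3–B4, B4–B5, B5–B6, B1–B7

Each bag holds 4 vertices, so the decomposition has width 3, which upper-bounds the treewidth. On the other hand G contains the 4-clique {0, 3, 4, 6}. A clique must lie in a single bag of any decomposition, so no decomposition can have width below 3. Hence tw(G) = 3 exactly.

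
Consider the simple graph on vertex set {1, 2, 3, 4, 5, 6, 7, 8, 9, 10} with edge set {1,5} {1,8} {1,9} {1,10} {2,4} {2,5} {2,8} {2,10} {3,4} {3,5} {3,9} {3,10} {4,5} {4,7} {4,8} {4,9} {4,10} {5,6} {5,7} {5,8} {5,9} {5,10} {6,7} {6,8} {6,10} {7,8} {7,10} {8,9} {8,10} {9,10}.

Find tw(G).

4

A width-4 tree decomposition is:
Bags: B1 = {4, 5, 8, 9, 10}  B2 = {2, 4, 5, 8, 10}  B3 = {3, 4, 5, 9, 10}  B4 = {4, 5, 7, 8, 10}  B5 = {1, 5, 8, 9, 10}  B6 = {5, 6, 7, 8, 10}
Tree: B1–B2, B1–B3, B2–B4, B1–B5, B4–B6
The largest bag has 5 vertices, giving width 4; this decomposition certifies tw(G) ≤ 4. Conversely, {1, 5, 8, 9, 10} is a clique of size 5, and the vertices of any clique must share a bag in every tree decomposition; so some bag has ≥ 5 vertices and tw(G) ≥ 4. Combining the bounds, tw(G) = 4.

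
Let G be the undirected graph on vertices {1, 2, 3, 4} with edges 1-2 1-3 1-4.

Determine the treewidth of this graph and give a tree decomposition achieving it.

Every bag has size at most 2, so the width is 2 − 1 = 1 and tw(G) ≤ 1. G has an edge, so its treewidth is at least 1. Hence tw(G) = 1 exactly.

Treewidth 1.
One such decomposition:
Bags: B1 = {1, 3}  B2 = {1, 4}  B3 = {1, 2}
Tree: B1–B2, B1–B3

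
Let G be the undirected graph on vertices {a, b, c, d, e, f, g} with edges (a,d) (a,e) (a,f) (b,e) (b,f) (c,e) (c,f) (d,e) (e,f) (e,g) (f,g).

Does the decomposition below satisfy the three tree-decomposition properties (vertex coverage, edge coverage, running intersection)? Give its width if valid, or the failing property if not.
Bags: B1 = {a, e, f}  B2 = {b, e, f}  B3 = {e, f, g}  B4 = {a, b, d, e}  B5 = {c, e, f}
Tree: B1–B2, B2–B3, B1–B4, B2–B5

No — bags containing vertex b are not connected in the tree.

A tree decomposition must satisfy three properties: every vertex lies in some bag; for every edge, both endpoints lie together in some bag; and for every vertex, the bags containing it form a connected subtree. Here bags containing vertex b are not connected in the tree, so the decomposition is invalid.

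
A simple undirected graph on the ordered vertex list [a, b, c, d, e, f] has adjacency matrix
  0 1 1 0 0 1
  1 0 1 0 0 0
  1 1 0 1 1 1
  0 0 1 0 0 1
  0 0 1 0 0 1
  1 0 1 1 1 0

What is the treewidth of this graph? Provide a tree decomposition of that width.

The largest bag has 3 vertices, giving width 2; this decomposition certifies tw(G) ≤ 2. Conversely, {c, d, f} is a clique of size 3, and the vertices of any clique must share a bag in every tree decomposition; so some bag has ≥ 3 vertices and tw(G) ≥ 2. Hence tw(G) = 2 exactly.

Treewidth 2.
One optimal decomposition is:
Bags: B1 = {c, e, f}  B2 = {a, c, f}  B3 = {a, b, c}  B4 = {c, d, f}
Tree: B1–B2, B2–B3, B2–B4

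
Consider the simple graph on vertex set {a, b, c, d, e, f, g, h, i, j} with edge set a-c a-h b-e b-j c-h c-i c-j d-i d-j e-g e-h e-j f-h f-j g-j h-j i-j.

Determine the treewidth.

2

A width-2 tree decomposition is:
Bags: B1 = {c, h, j}  B2 = {c, i, j}  B3 = {e, h, j}  B4 = {d, i, j}  B5 = {b, e, j}  B6 = {a, c, h}  B7 = {f, h, j}  B8 = {e, g, j}
Tree: B1–B2, B1–B3, B2–B4, B3–B5, B1–B6, B1–B7, B5–B8
Each bag holds 3 vertices, so the decomposition has width 2, which upper-bounds the treewidth. On the other hand G contains the 3-clique {d, i, j}. A clique must lie in a single bag of any decomposition, so no decomposition can have width below 2. Hence tw(G) = 2 exactly.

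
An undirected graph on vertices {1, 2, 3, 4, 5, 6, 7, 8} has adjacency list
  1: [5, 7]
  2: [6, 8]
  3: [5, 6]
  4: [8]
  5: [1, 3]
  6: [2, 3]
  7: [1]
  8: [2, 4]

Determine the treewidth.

A width-1 tree decomposition is:
Bags: B1 = {4, 8}  B2 = {2, 8}  B3 = {2, 6}  B4 = {3, 6}  B5 = {3, 5}  B6 = {1, 5}  B7 = {1, 7}
Tree: B1–B2, B2–B3, B3–B4, B4–B5, B5–B6, B6–B7
The largest bag has 2 vertices, giving width 1; this decomposition certifies tw(G) ≤ 1. G has an edge, so its treewidth is at least 1. Combining the bounds, tw(G) = 1.

1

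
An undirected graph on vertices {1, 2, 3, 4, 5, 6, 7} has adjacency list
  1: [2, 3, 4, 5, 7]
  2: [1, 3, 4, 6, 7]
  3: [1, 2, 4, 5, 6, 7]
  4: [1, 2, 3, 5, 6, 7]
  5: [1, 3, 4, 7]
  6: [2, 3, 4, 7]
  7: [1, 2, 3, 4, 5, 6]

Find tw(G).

A width-4 tree decomposition is:
Bags: B1 = {1, 2, 3, 4, 7}  B2 = {2, 3, 4, 6, 7}  B3 = {1, 3, 4, 5, 7}
Tree: B1–B2, B1–B3
The largest bag has 5 vertices, giving width 4; this decomposition certifies tw(G) ≤ 4. On the other hand G contains the 5-clique {1, 2, 3, 4, 7}. A clique must lie in a single bag of any decomposition, so no decomposition can have width below 4. Hence tw(G) = 4 exactly.

4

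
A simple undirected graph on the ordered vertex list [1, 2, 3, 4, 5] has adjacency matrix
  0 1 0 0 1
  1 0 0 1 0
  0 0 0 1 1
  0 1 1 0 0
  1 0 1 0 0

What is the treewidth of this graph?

2

A width-2 tree decomposition is:
Bags: B1 = {1, 3, 5}  B2 = {1, 3, 4}  B3 = {1, 2, 4}
Tree: B1–B2, B2–B3
Each bag holds 3 vertices, so the decomposition has width 2, which upper-bounds the treewidth. Since 1–5–3–4–2–1 is a cycle in G, G is not acyclic. Forests are exactly the graphs of treewidth ≤ 1, so tw(G) ≥ 2. Hence tw(G) = 2 exactly.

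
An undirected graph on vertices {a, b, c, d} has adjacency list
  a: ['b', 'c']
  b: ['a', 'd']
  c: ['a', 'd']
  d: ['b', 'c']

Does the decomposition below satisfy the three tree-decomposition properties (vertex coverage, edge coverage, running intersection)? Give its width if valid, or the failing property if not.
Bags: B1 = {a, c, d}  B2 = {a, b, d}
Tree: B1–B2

Vertex coverage: the bags together contain {a, b, c, d}, the full vertex set. Edge coverage: each edge of G has both endpoints in at least one bag. Running intersection: for every vertex, the bags containing it form a connected subtree. All three properties hold, so this is a valid tree decomposition of width max|bag| − 1 = 2, and hence tw(G) ≤ 2.

Yes; width 2.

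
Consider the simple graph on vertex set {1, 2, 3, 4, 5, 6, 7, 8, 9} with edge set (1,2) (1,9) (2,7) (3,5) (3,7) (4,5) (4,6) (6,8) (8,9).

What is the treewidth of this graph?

A width-2 tree decomposition is:
Bags: B1 = {1, 2, 7}  B2 = {1, 3, 7}  B3 = {1, 3, 5}  B4 = {1, 4, 5}  B5 = {1, 4, 6}  B6 = {1, 6, 8}  B7 = {1, 8, 9}
Tree: B1–B2, B2–B3, B3–B4, B4–B5, B5–B6, B6–B7
Every bag has size at most 3, so the width is 3 − 1 = 2 and tw(G) ≤ 2. Since 1–2–7–3–5–4–6–8–9–1 is a cycle in G, G is not acyclic. Forests are exactly the graphs of treewidth ≤ 1, so tw(G) ≥ 2. Hence tw(G) = 2 exactly.

2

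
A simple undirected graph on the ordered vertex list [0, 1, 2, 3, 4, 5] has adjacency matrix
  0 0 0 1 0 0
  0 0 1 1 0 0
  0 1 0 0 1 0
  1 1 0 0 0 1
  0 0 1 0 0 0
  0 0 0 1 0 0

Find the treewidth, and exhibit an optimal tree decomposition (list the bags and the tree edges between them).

Treewidth 1.
One such decomposition:
Bags: B1 = {1, 2}  B2 = {1, 3}  B3 = {0, 3}  B4 = {3, 5}  B5 = {2, 4}
Tree: B1–B2, B2–B3, B3–B4, B1–B5

The largest bag has 2 vertices, giving width 1; this decomposition certifies tw(G) ≤ 1. Any graph with an edge has treewidth ≥ 1, and G has the edge 2–1. Hence tw(G) = 1 exactly.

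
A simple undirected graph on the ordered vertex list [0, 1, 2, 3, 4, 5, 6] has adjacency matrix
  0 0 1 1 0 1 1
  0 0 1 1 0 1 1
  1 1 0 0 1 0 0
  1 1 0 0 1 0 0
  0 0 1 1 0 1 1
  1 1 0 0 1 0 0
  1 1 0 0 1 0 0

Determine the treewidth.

A width-3 tree decomposition is:
Bags: B1 = {0, 1, 3, 4}  B2 = {0, 1, 4, 5}  B3 = {0, 1, 2, 4}  B4 = {0, 1, 4, 6}
Tree: B1–B2, B2–B3, B3–B4
Each bag holds 4 vertices, so the decomposition has width 3, which upper-bounds the treewidth. For the lower bound: the 4 vertex sets {1,3}, {0,5}, {4}, {2} are disjoint, each induces a connected subgraph, and every pair is joined by at least one edge of G. Contracting each set to a single vertex therefore yields K_{4} as a minor, and since treewidth is minor-monotone, tw(G) ≥ tw(K_{4}) = 3. Therefore the treewidth is 3.

3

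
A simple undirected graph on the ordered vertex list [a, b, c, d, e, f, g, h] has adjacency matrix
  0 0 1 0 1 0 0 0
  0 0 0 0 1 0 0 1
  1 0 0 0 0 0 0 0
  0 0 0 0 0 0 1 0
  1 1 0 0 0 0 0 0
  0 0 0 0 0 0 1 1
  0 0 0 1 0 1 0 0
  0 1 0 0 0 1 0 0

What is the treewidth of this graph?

1

A width-1 tree decomposition is:
Bags: B1 = {a, c}  B2 = {a, e}  B3 = {b, e}  B4 = {b, h}  B5 = {f, h}  B6 = {f, g}  B7 = {d, g}
Tree: B1–B2, B2–B3, B3–B4, B4–B5, B5–B6, B6–B7
Every bag has size at most 2, so the width is 2 − 1 = 1 and tw(G) ≤ 1. G has an edge, so its treewidth is at least 1. The upper and lower bounds meet at 1, so that is the treewidth.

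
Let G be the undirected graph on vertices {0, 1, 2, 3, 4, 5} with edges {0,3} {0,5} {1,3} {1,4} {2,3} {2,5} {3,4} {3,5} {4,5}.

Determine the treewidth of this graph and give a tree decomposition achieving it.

Treewidth 2.
One optimal decomposition is:
Bags: B1 = {0, 3, 5}  B2 = {2, 3, 5}  B3 = {3, 4, 5}  B4 = {1, 3, 4}
Tree: B1–B2, B2–B3, B3–B4

Every bag has size at most 3, so the width is 3 − 1 = 2 and tw(G) ≤ 2. On the other hand G contains the 3-clique {1, 3, 4}. A clique must lie in a single bag of any decomposition, so no decomposition can have width below 2. Therefore the treewidth is 2.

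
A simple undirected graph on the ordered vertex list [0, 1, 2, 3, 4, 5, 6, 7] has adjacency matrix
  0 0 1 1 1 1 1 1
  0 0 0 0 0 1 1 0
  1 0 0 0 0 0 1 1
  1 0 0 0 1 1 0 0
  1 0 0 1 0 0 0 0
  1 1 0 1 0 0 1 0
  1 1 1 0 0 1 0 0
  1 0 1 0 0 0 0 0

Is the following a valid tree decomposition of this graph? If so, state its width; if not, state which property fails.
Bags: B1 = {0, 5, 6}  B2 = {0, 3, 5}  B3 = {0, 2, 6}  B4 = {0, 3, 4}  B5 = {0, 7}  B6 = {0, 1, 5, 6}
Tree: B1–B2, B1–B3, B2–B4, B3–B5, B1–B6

No — edge (2,7) lies in no bag.

A tree decomposition must satisfy three properties: every vertex lies in some bag; for every edge, both endpoints lie together in some bag; and for every vertex, the bags containing it form a connected subtree. Here edge (2,7) lies in no bag, so the decomposition is invalid.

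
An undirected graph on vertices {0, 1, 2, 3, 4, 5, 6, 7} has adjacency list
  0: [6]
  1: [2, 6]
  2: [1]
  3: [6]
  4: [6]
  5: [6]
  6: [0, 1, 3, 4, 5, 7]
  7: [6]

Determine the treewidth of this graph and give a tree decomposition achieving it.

Treewidth 1.
One such decomposition:
Bags: B1 = {1, 6}  B2 = {4, 6}  B3 = {5, 6}  B4 = {6, 7}  B5 = {3, 6}  B6 = {1, 2}  B7 = {0, 6}
Tree: B1–B2, B1–B3, B2–B4, B4–B5, B1–B6, B1–B7

Each bag holds 2 vertices, so the decomposition has width 1, which upper-bounds the treewidth. Any graph with an edge has treewidth ≥ 1, and G has the edge 6–1. Hence tw(G) = 1 exactly.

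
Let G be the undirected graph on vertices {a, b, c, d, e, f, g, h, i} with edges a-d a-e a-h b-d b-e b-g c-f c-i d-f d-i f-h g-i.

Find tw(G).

A width-3 tree decomposition is:
Bags: B1 = {b, e, g, i}  B2 = {b, d, e, i}  B3 = {a, d, e, i}  B4 = {a, c, d, i}  B5 = {a, c, d, f}  B6 = {a, c, f, h}
Tree: B1–B2, B2–B3, B3–B4, B4–B5, B5–B6
Each bag holds 4 vertices, so the decomposition has width 3, which upper-bounds the treewidth. For the lower bound: the 4 vertex sets {b,e,g}, {i}, {d}, {a,c,f,h} are disjoint, each induces a connected subgraph, and every pair is joined by at least one edge of G. Contracting each set to a single vertex therefore yields K_{4} as a minor, and since treewidth is minor-monotone, tw(G) ≥ tw(K_{4}) = 3. Hence tw(G) = 3 exactly.

3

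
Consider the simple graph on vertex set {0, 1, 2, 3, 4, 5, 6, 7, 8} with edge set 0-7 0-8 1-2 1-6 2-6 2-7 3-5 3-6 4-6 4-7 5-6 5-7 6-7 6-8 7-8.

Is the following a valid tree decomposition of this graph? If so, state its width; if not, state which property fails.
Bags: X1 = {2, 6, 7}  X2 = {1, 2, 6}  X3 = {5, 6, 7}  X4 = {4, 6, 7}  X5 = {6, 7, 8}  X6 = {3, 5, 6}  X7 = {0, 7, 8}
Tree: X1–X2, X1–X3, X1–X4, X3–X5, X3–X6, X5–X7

Yes; width 2.

Vertex coverage: the bags together contain {0, 1, 2, 3, 4, 5, 6, 7, 8}, the full vertex set. Edge coverage: each edge of G has both endpoints in at least one bag. Running intersection: for every vertex, the bags containing it form a connected subtree. All three properties hold, so this is a valid tree decomposition of width max|bag| − 1 = 2, and hence tw(G) ≤ 2.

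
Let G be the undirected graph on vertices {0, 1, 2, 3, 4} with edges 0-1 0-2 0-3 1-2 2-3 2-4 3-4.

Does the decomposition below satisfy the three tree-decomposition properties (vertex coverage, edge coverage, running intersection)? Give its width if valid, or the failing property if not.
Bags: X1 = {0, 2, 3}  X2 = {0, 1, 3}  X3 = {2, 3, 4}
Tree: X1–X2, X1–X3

A tree decomposition must satisfy three properties: every vertex lies in some bag; for every edge, both endpoints lie together in some bag; and for every vertex, the bags containing it form a connected subtree. Here edge (2,1) lies in no bag, so the decomposition is invalid.

No — edge (2,1) lies in no bag.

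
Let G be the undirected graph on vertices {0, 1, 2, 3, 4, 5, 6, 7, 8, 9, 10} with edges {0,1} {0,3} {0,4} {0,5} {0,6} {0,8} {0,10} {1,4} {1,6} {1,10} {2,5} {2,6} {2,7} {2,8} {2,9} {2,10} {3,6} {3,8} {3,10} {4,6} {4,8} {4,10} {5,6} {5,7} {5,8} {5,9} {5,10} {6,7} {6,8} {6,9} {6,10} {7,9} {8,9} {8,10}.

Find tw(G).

4

A width-4 tree decomposition is:
Bags: B1 = {2, 5, 6, 8, 9}  B2 = {2, 5, 6, 7, 9}  B3 = {2, 5, 6, 8, 10}  B4 = {0, 5, 6, 8, 10}  B5 = {0, 3, 6, 8, 10}  B6 = {0, 4, 6, 8, 10}  B7 = {0, 1, 4, 6, 10}
Tree: B1–B2, B1–B3, B3–B4, B4–B5, B4–B6, B6–B7
Every bag has size at most 5, so the width is 5 − 1 = 4 and tw(G) ≤ 4. For the lower bound, the 5 vertices {2, 5, 6, 8, 9} are pairwise adjacent, and any tree decomposition puts a clique entirely inside one bag — forcing width ≥ 4. Combining the bounds, tw(G) = 4.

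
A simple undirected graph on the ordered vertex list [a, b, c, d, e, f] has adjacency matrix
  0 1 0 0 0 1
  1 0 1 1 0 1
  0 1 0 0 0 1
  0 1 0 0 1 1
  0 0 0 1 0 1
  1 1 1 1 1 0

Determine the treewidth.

2

A width-2 tree decomposition is:
Bags: B1 = {b, d, f}  B2 = {a, b, f}  B3 = {d, e, f}  B4 = {b, c, f}
Tree: B1–B2, B1–B3, B2–B4
The largest bag has 3 vertices, giving width 2; this decomposition certifies tw(G) ≤ 2. For the lower bound, the 3 vertices {d, e, f} are pairwise adjacent, and any tree decomposition puts a clique entirely inside one bag — forcing width ≥ 2. The upper and lower bounds meet at 2, so that is the treewidth.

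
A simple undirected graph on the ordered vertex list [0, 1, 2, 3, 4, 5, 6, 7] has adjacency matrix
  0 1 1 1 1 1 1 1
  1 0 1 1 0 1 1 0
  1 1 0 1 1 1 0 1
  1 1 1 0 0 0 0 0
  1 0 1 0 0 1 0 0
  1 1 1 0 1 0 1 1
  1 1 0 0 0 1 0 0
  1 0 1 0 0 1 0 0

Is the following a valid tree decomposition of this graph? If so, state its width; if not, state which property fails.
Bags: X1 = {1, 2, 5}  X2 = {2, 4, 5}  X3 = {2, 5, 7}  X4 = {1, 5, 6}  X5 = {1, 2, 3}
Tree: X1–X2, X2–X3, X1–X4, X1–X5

No — vertex 0 appears in no bag.

A tree decomposition must satisfy three properties: every vertex lies in some bag; for every edge, both endpoints lie together in some bag; and for every vertex, the bags containing it form a connected subtree. Here vertex 0 appears in no bag, so the decomposition is invalid.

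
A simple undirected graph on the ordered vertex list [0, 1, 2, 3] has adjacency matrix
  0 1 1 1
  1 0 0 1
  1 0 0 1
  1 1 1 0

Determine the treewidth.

2

A width-2 tree decomposition is:
Bags: B1 = {0, 2, 3}  B2 = {0, 1, 3}
Tree: B1–B2
Every bag has size at most 3, so the width is 3 − 1 = 2 and tw(G) ≤ 2. For the lower bound, the 3 vertices {0, 1, 3} are pairwise adjacent, and any tree decomposition puts a clique entirely inside one bag — forcing width ≥ 2. The upper and lower bounds meet at 2, so that is the treewidth.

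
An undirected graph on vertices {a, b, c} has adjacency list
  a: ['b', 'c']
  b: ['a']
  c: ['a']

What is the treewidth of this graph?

A width-1 tree decomposition is:
Bags: B1 = {a, b}  B2 = {a, c}
Tree: B1–B2
Each bag holds 2 vertices, so the decomposition has width 1, which upper-bounds the treewidth. Since G has at least one edge (e.g. a–b), it is not an edgeless graph, so tw(G) ≥ 1. Combining the bounds, tw(G) = 1.

1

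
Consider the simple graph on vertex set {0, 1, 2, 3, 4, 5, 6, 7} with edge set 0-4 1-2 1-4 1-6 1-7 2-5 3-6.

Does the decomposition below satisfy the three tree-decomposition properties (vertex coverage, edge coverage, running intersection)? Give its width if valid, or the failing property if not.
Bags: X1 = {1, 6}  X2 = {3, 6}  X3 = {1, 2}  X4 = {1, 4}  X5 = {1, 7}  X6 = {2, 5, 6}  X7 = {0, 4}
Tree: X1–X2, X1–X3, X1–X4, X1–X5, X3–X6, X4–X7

A tree decomposition must satisfy three properties: every vertex lies in some bag; for every edge, both endpoints lie together in some bag; and for every vertex, the bags containing it form a connected subtree. Here bags containing vertex 6 are not connected in the tree, so the decomposition is invalid.

No — bags containing vertex 6 are not connected in the tree.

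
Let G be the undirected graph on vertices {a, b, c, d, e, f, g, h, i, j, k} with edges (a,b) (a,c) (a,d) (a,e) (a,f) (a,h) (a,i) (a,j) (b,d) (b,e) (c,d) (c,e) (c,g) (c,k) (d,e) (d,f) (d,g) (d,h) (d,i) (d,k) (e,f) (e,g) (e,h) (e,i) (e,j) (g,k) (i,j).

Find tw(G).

A width-3 tree decomposition is:
Bags: B1 = {a, c, d, e}  B2 = {c, d, e, g}  B3 = {a, b, d, e}  B4 = {a, d, e, i}  B5 = {a, d, e, f}  B6 = {c, d, g, k}  B7 = {a, e, i, j}  B8 = {a, d, e, h}
Tree: B1–B2, B1–B3, B3–B4, B1–B5, B2–B6, B4–B7, B1–B8
Every bag has size at most 4, so the width is 4 − 1 = 3 and tw(G) ≤ 3. On the other hand G contains the 4-clique {c, d, e, g}. A clique must lie in a single bag of any decomposition, so no decomposition can have width below 3. Combining the bounds, tw(G) = 3.

3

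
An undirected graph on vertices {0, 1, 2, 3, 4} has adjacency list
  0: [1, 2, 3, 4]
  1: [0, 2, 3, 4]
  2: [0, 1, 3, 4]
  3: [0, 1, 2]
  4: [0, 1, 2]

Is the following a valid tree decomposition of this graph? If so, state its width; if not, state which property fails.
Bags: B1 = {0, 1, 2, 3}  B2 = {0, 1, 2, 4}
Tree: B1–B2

Checking the three conditions: (i) the bags cover all of {0, 1, 2, 3, 4}; (ii) for each edge, some bag contains both endpoints; (iii) the bags containing any fixed vertex form a subtree. All hold, so the decomposition is valid with width 4 − 1 = 3.

Yes; width 3.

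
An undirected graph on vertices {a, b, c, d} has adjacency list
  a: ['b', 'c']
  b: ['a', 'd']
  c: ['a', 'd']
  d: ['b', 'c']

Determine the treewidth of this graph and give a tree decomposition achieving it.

Every bag has size at most 3, so the width is 3 − 1 = 2 and tw(G) ≤ 2. The edges c–a–b–d–c form a cycle, so G is not a tree and its treewidth is at least 2. Combining the bounds, tw(G) = 2.

Treewidth 2.
One optimal decomposition is:
Bags: B1 = {a, b, c}  B2 = {b, c, d}
Tree: B1–B2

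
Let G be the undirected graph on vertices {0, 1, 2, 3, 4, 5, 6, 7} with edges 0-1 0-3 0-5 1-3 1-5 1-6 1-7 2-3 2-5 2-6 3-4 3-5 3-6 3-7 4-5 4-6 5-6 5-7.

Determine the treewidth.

A width-3 tree decomposition is:
Bags: B1 = {1, 3, 5, 7}  B2 = {1, 3, 5, 6}  B3 = {2, 3, 5, 6}  B4 = {3, 4, 5, 6}  B5 = {0, 1, 3, 5}
Tree: B1–B2, B2–B3, B3–B4, B2–B5
Every bag has size at most 4, so the width is 4 − 1 = 3 and tw(G) ≤ 3. On the other hand G contains the 4-clique {0, 1, 3, 5}. A clique must lie in a single bag of any decomposition, so no decomposition can have width below 3. The upper and lower bounds meet at 3, so that is the treewidth.

3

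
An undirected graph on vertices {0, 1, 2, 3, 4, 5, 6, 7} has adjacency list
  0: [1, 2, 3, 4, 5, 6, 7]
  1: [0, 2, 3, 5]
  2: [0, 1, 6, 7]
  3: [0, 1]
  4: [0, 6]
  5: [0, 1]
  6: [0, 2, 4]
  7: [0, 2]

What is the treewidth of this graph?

2

A width-2 tree decomposition is:
Bags: B1 = {0, 2, 7}  B2 = {0, 2, 6}  B3 = {0, 1, 2}  B4 = {0, 1, 3}  B5 = {0, 4, 6}  B6 = {0, 1, 5}
Tree: B1–B2, B1–B3, B3–B4, B2–B5, B3–B6
Each bag holds 3 vertices, so the decomposition has width 2, which upper-bounds the treewidth. On the other hand G contains the 3-clique {0, 1, 2}. A clique must lie in a single bag of any decomposition, so no decomposition can have width below 2. The upper and lower bounds meet at 2, so that is the treewidth.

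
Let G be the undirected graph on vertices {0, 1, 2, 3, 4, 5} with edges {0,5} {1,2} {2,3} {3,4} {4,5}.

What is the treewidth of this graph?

1

A width-1 tree decomposition is:
Bags: B1 = {1, 2}  B2 = {2, 3}  B3 = {3, 4}  B4 = {4, 5}  B5 = {0, 5}
Tree: B1–B2, B2–B3, B3–B4, B4–B5
The largest bag has 2 vertices, giving width 1; this decomposition certifies tw(G) ≤ 1. Since G has at least one edge (e.g. 1–2), it is not an edgeless graph, so tw(G) ≥ 1. Hence tw(G) = 1 exactly.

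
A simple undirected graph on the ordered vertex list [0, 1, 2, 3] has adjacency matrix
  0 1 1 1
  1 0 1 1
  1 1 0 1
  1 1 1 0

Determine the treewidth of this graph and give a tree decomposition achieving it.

With just one bag of size 4, the width is 4 − 1 = 3, so tw(G) ≤ 3. For the lower bound, the 4 vertices {0, 1, 2, 3} are pairwise adjacent, and any tree decomposition puts a clique entirely inside one bag — forcing width ≥ 3. The upper and lower bounds meet at 3, so that is the treewidth.

Treewidth 3.
One such decomposition:
Bags: B1 = {0, 1, 2, 3}
Tree: (single bag)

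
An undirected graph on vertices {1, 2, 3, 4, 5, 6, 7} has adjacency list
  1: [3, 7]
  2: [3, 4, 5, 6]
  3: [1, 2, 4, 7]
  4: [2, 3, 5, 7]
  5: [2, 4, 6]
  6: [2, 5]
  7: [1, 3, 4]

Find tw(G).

A width-2 tree decomposition is:
Bags: B1 = {2, 4, 5}  B2 = {2, 3, 4}  B3 = {2, 5, 6}  B4 = {3, 4, 7}  B5 = {1, 3, 7}
Tree: B1–B2, B1–B3, B2–B4, B4–B5
The largest bag has 3 vertices, giving width 2; this decomposition certifies tw(G) ≤ 2. Conversely, {1, 3, 7} is a clique of size 3, and the vertices of any clique must share a bag in every tree decomposition; so some bag has ≥ 3 vertices and tw(G) ≥ 2. The upper and lower bounds meet at 2, so that is the treewidth.

2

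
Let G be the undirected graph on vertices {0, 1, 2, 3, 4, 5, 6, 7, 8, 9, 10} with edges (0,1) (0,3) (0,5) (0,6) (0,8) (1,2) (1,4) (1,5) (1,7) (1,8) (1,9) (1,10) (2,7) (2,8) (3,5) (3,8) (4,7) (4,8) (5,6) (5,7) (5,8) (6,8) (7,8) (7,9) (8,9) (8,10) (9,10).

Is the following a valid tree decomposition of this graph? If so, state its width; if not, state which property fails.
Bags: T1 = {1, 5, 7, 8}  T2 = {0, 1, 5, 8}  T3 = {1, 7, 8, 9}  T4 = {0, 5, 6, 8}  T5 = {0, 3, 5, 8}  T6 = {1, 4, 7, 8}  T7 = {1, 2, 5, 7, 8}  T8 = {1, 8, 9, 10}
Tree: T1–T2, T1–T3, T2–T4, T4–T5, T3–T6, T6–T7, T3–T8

No — bags containing vertex 5 are not connected in the tree.

A tree decomposition must satisfy three properties: every vertex lies in some bag; for every edge, both endpoints lie together in some bag; and for every vertex, the bags containing it form a connected subtree. Here bags containing vertex 5 are not connected in the tree, so the decomposition is invalid.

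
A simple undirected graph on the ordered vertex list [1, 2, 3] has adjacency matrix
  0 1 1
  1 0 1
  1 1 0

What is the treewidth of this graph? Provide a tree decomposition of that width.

Treewidth 2.
One optimal decomposition is:
Bags: B1 = {1, 2, 3}
Tree: (single bag)

With just one bag of size 3, the width is 3 − 1 = 2, so tw(G) ≤ 2. For the lower bound, the 3 vertices {1, 2, 3} are pairwise adjacent, and any tree decomposition puts a clique entirely inside one bag — forcing width ≥ 2. Therefore the treewidth is 2.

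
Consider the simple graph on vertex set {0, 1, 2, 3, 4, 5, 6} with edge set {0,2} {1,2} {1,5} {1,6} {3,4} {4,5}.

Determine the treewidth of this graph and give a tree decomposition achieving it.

Treewidth 1.
One optimal decomposition is:
Bags: B1 = {1, 2}  B2 = {0, 2}  B3 = {1, 5}  B4 = {1, 6}  B5 = {4, 5}  B6 = {3, 4}
Tree: B1–B2, B1–B3, B1–B4, B3–B5, B5–B6

Every bag has size at most 2, so the width is 2 − 1 = 1 and tw(G) ≤ 1. Any graph with an edge has treewidth ≥ 1, and G has the edge 1–2. The upper and lower bounds meet at 1, so that is the treewidth.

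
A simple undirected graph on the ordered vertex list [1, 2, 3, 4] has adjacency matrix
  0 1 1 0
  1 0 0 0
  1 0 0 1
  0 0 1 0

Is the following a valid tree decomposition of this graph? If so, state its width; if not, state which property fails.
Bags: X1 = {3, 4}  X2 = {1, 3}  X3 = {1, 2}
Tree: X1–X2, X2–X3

Checking the three conditions: (i) the bags cover all of {1, 2, 3, 4}; (ii) for each edge, some bag contains both endpoints; (iii) the bags containing any fixed vertex form a subtree. All hold, so the decomposition is valid with width 2 − 1 = 1.

Yes; width 1.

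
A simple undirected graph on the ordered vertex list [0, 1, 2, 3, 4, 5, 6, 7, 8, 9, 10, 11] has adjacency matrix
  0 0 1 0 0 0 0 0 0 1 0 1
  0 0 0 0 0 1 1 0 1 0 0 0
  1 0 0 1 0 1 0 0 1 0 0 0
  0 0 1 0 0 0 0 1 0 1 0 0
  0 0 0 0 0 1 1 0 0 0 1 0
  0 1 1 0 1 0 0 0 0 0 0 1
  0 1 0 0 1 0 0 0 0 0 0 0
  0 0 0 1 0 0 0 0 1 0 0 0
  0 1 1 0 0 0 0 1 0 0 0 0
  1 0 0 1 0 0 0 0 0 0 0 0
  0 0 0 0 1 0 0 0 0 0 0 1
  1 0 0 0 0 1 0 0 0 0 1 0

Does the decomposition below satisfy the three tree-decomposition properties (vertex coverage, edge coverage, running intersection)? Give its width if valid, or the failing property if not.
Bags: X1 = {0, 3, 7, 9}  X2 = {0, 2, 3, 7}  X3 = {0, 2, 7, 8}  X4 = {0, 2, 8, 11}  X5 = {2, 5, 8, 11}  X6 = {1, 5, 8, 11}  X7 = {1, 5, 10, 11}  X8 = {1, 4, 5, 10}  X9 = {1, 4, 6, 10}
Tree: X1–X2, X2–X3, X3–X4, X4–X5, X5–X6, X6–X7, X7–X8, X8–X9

Yes; width 3.

Every vertex of G appears in some bag (union = {0, 1, 2, 3, 4, 5, 6, 7, 8, 9, 10, 11}); every edge is covered by a bag; and for each vertex v the set of bags containing v is connected in the bag tree. The decomposition is therefore valid. The largest bag has 4 vertices, so the width is 3.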